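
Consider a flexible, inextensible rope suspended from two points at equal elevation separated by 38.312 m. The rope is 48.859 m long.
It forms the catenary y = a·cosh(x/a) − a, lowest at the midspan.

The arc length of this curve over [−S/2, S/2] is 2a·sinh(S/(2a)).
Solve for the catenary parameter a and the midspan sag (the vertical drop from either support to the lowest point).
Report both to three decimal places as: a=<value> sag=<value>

a=15.485 sag=13.439

seed: a₀ = √(S³/(24(L−S))) = √(38.312³/(24·10.547)) = 14.905006
iter 1: u=1.285206  f(a)=+9.061e-01  f'(a)=-1.663e+00  a ← 14.905006 − (+9.061e-01/-1.663e+00) = 15.449799
iter 2: u=1.239887  f(a)=+5.205e-02  f'(a)=-1.477e+00  a ← 15.449799 − (+5.205e-02/-1.477e+00) = 15.485036
iter 3: u=1.237065  f(a)=+1.949e-04  f'(a)=-1.466e+00  a ← 15.485036 − (+1.949e-04/-1.466e+00) = 15.485169
iter 4: u=1.237055  f(a)=+2.755e-09  f'(a)=-1.466e+00  a ← 15.485169 − (+2.755e-09/-1.466e+00) = 15.485169
iter 5: u=1.237055  f(a)=+0.000e+00  f'(a)=-1.466e+00  a ← 15.485169 − (+0.000e+00/-1.466e+00) = 15.485169
converged: |Δa| < 1e-12 after 5 iterations
sag = a·(cosh(S/(2a)) − 1) = 15.485169·(cosh(1.237055) − 1) = 13.438713
T_max/T_min = cosh(S/(2a)) = 1.867844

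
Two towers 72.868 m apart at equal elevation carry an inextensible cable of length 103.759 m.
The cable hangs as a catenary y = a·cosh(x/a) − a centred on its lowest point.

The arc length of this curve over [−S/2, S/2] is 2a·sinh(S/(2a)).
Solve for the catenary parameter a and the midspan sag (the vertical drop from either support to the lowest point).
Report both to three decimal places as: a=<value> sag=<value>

a=24.175 sag=33.060

seed: a₀ = √(S³/(24(L−S))) = √(72.868³/(24·30.891)) = 22.844606
iter 1: u=1.594862  f(a)=+4.175e+00  f'(a)=-3.458e+00  a ← 22.844606 − (+4.175e+00/-3.458e+00) = 24.052064
iter 2: u=1.514797  f(a)=+3.539e-01  f'(a)=-2.894e+00  a ← 24.052064 − (+3.539e-01/-2.894e+00) = 24.174323
iter 3: u=1.507136  f(a)=+3.062e-03  f'(a)=-2.845e+00  a ← 24.174323 − (+3.062e-03/-2.845e+00) = 24.175399
iter 4: u=1.507069  f(a)=+2.337e-07  f'(a)=-2.844e+00  a ← 24.175399 − (+2.337e-07/-2.844e+00) = 24.175399
iter 5: u=1.507069  f(a)=+0.000e+00  f'(a)=-2.844e+00  a ← 24.175399 − (+0.000e+00/-2.844e+00) = 24.175399
converged: |Δa| < 1e-12 after 5 iterations
sag = a·(cosh(S/(2a)) − 1) = 24.175399·(cosh(1.507069) − 1) = 33.060363
T_max/T_min = cosh(S/(2a)) = 2.367521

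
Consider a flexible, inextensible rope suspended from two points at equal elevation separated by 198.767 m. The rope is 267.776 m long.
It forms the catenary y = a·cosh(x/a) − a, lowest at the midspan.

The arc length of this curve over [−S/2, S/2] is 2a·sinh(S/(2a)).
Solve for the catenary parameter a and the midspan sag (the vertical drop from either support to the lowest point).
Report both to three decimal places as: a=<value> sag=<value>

a=72.192 sag=79.919

seed: a₀ = √(S³/(24(L−S))) = √(198.767³/(24·69.009)) = 68.858560
iter 1: u=1.443299  f(a)=+7.555e+00  f'(a)=-2.454e+00  a ← 68.858560 − (+7.555e+00/-2.454e+00) = 71.936836
iter 2: u=1.381538  f(a)=+5.361e-01  f'(a)=-2.117e+00  a ← 71.936836 − (+5.361e-01/-2.117e+00) = 72.190069
iter 3: u=1.376692  f(a)=+3.156e-03  f'(a)=-2.092e+00  a ← 72.190069 − (+3.156e-03/-2.092e+00) = 72.191577
iter 4: u=1.376663  f(a)=+1.108e-07  f'(a)=-2.092e+00  a ← 72.191577 − (+1.108e-07/-2.092e+00) = 72.191577
iter 5: u=1.376663  f(a)=+0.000e+00  f'(a)=-2.092e+00  a ← 72.191577 − (+0.000e+00/-2.092e+00) = 72.191577
converged: |Δa| < 1e-12 after 5 iterations
sag = a·(cosh(S/(2a)) − 1) = 72.191577·(cosh(1.376663) − 1) = 79.918976
T_max/T_min = cosh(S/(2a)) = 2.107040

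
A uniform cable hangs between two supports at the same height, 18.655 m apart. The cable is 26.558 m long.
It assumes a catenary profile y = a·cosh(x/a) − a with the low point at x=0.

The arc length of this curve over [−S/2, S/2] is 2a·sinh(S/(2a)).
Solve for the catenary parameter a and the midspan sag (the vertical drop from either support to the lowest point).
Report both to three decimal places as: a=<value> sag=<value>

seed: a₀ = √(S³/(24(L−S))) = √(18.655³/(24·7.903)) = 5.850477
iter 1: u=1.594314  f(a)=+1.067e+00  f'(a)=-3.454e+00  a ← 5.850477 − (+1.067e+00/-3.454e+00) = 6.159530
iter 2: u=1.514320  f(a)=+9.041e-02  f'(a)=-2.891e+00  a ← 6.159530 − (+9.041e-02/-2.891e+00) = 6.190801
iter 3: u=1.506671  f(a)=+7.813e-04  f'(a)=-2.842e+00  a ← 6.190801 − (+7.813e-04/-2.842e+00) = 6.191076
iter 4: u=1.506604  f(a)=+5.946e-08  f'(a)=-2.841e+00  a ← 6.191076 − (+5.946e-08/-2.841e+00) = 6.191076
iter 5: u=1.506604  f(a)=+0.000e+00  f'(a)=-2.841e+00  a ← 6.191076 − (+0.000e+00/-2.841e+00) = 6.191076
converged: |Δa| < 1e-12 after 5 iterations
sag = a·(cosh(S/(2a)) − 1) = 6.191076·(cosh(1.506604) − 1) = 8.460247
T_max/T_min = cosh(S/(2a)) = 2.366523

a=6.191 sag=8.460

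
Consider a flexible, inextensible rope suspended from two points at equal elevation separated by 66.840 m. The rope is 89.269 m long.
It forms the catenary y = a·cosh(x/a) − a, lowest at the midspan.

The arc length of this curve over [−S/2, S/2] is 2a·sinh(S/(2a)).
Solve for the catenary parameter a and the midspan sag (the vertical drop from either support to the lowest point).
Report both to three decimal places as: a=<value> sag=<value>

a=24.657 sag=26.335

seed: a₀ = √(S³/(24(L−S))) = √(66.840³/(24·22.429)) = 23.552884
iter 1: u=1.418935  f(a)=+2.369e+00  f'(a)=-2.317e+00  a ← 23.552884 − (+2.369e+00/-2.317e+00) = 24.575576
iter 2: u=1.359887  f(a)=+1.631e-01  f'(a)=-2.008e+00  a ← 24.575576 − (+1.631e-01/-2.008e+00) = 24.656785
iter 3: u=1.355408  f(a)=+8.985e-04  f'(a)=-1.986e+00  a ← 24.656785 − (+8.985e-04/-1.986e+00) = 24.657237
iter 4: u=1.355383  f(a)=+2.761e-08  f'(a)=-1.986e+00  a ← 24.657237 − (+2.761e-08/-1.986e+00) = 24.657237
iter 5: u=1.355383  f(a)=-1.421e-14  f'(a)=-1.986e+00  a ← 24.657237 − (-1.421e-14/-1.986e+00) = 24.657237
converged: |Δa| < 1e-12 after 5 iterations
sag = a·(cosh(S/(2a)) − 1) = 24.657237·(cosh(1.355383) − 1) = 26.335095
T_max/T_min = cosh(S/(2a)) = 2.068047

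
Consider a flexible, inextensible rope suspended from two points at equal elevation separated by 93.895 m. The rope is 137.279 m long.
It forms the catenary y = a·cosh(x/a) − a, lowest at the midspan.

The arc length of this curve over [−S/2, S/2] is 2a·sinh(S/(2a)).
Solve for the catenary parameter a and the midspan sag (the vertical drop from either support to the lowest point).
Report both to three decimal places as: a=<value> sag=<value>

a=29.974 sag=44.925

seed: a₀ = √(S³/(24(L−S))) = √(93.895³/(24·43.384)) = 28.196375
iter 1: u=1.665019  f(a)=+6.426e+00  f'(a)=-4.019e+00  a ← 28.196375 − (+6.426e+00/-4.019e+00) = 29.795217
iter 2: u=1.575672  f(a)=+5.871e-01  f'(a)=-3.316e+00  a ← 29.795217 − (+5.871e-01/-3.316e+00) = 29.972292
iter 3: u=1.566363  f(a)=+5.989e-03  f'(a)=-3.248e+00  a ← 29.972292 − (+5.989e-03/-3.248e+00) = 29.974136
iter 4: u=1.566267  f(a)=+6.372e-07  f'(a)=-3.248e+00  a ← 29.974136 − (+6.372e-07/-3.248e+00) = 29.974136
iter 5: u=1.566267  f(a)=+0.000e+00  f'(a)=-3.248e+00  a ← 29.974136 − (+0.000e+00/-3.248e+00) = 29.974136
converged: |Δa| < 1e-12 after 5 iterations
sag = a·(cosh(S/(2a)) − 1) = 29.974136·(cosh(1.566267) − 1) = 44.924661
T_max/T_min = cosh(S/(2a)) = 2.498781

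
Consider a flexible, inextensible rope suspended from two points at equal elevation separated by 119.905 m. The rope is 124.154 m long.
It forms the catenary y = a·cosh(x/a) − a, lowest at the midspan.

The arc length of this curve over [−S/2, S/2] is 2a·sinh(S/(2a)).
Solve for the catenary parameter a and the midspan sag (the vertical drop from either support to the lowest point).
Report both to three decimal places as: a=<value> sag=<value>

seed: a₀ = √(S³/(24(L−S))) = √(119.905³/(24·4.249)) = 130.019040
iter 1: u=0.461106  f(a)=+4.540e-02  f'(a)=-6.676e-02  a ← 130.019040 − (+4.540e-02/-6.676e-02) = 130.699090
iter 2: u=0.458706  f(a)=+3.587e-04  f'(a)=-6.571e-02  a ← 130.699090 − (+3.587e-04/-6.571e-02) = 130.704548
iter 3: u=0.458687  f(a)=+2.278e-08  f'(a)=-6.570e-02  a ← 130.704548 − (+2.278e-08/-6.570e-02) = 130.704549
iter 4: u=0.458687  f(a)=-1.421e-14  f'(a)=-6.570e-02  a ← 130.704549 − (-1.421e-14/-6.570e-02) = 130.704549
converged: |Δa| < 1e-12 after 4 iterations
sag = a·(cosh(S/(2a)) − 1) = 130.704549·(cosh(0.458687) − 1) = 13.992490
T_max/T_min = cosh(S/(2a)) = 1.107054

a=130.705 sag=13.992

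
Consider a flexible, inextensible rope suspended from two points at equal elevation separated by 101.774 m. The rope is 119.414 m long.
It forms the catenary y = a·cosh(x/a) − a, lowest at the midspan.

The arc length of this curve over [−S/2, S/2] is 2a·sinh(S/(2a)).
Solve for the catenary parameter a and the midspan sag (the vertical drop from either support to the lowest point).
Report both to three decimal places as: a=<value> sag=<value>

a=51.149 sag=27.471

seed: a₀ = √(S³/(24(L−S))) = √(101.774³/(24·17.640)) = 49.899978
iter 1: u=1.019780  f(a)=+9.403e-01  f'(a)=-7.833e-01  a ← 49.899978 − (+9.403e-01/-7.833e-01) = 51.100349
iter 2: u=0.995825  f(a)=+3.500e-02  f'(a)=-7.260e-01  a ← 51.100349 − (+3.500e-02/-7.260e-01) = 51.148556
iter 3: u=0.994886  f(a)=+5.264e-05  f'(a)=-7.238e-01  a ← 51.148556 − (+5.264e-05/-7.238e-01) = 51.148628
iter 4: u=0.994885  f(a)=+1.195e-10  f'(a)=-7.238e-01  a ← 51.148628 − (+1.195e-10/-7.238e-01) = 51.148628
iter 5: u=0.994885  f(a)=-1.421e-14  f'(a)=-7.238e-01  a ← 51.148628 − (-1.421e-14/-7.238e-01) = 51.148628
converged: |Δa| < 1e-12 after 5 iterations
sag = a·(cosh(S/(2a)) − 1) = 51.148628·(cosh(0.994885) − 1) = 27.471395
T_max/T_min = cosh(S/(2a)) = 1.537090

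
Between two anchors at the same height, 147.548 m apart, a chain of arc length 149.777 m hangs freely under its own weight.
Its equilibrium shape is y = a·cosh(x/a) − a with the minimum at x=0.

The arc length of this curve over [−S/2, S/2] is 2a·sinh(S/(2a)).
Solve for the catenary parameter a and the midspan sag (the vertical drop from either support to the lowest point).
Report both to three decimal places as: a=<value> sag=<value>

a=245.595 sag=11.164

seed: a₀ = √(S³/(24(L−S))) = √(147.548³/(24·2.229)) = 245.041327
iter 1: u=0.301068  f(a)=+1.012e-02  f'(a)=-1.836e-02  a ← 245.041327 − (+1.012e-02/-1.836e-02) = 245.592786
iter 2: u=0.300392  f(a)=+3.428e-05  f'(a)=-1.823e-02  a ← 245.592786 − (+3.428e-05/-1.823e-02) = 245.594666
iter 3: u=0.300389  f(a)=+3.959e-10  f'(a)=-1.823e-02  a ← 245.594666 − (+3.959e-10/-1.823e-02) = 245.594666
iter 4: u=0.300389  f(a)=+0.000e+00  f'(a)=-1.823e-02  a ← 245.594666 − (+0.000e+00/-1.823e-02) = 245.594666
converged: |Δa| < 1e-12 after 4 iterations
sag = a·(cosh(S/(2a)) − 1) = 245.594666·(cosh(0.300389) − 1) = 11.164029
T_max/T_min = cosh(S/(2a)) = 1.045457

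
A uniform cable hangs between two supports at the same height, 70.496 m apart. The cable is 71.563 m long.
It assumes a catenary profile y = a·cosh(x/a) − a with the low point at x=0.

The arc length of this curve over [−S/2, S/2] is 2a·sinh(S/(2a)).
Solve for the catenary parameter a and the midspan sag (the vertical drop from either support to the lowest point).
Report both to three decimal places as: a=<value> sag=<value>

a=117.230 sag=5.339

seed: a₀ = √(S³/(24(L−S))) = √(70.496³/(24·1.067)) = 116.965797
iter 1: u=0.301353  f(a)=+4.855e-03  f'(a)=-1.841e-02  a ← 116.965797 − (+4.855e-03/-1.841e-02) = 117.229521
iter 2: u=0.300675  f(a)=+1.647e-05  f'(a)=-1.829e-02  a ← 117.229521 − (+1.647e-05/-1.829e-02) = 117.230422
iter 3: u=0.300673  f(a)=+1.910e-10  f'(a)=-1.829e-02  a ← 117.230422 − (+1.910e-10/-1.829e-02) = 117.230422
iter 4: u=0.300673  f(a)=+0.000e+00  f'(a)=-1.829e-02  a ← 117.230422 − (+0.000e+00/-1.829e-02) = 117.230422
converged: |Δa| < 1e-12 after 4 iterations
sag = a·(cosh(S/(2a)) − 1) = 117.230422·(cosh(0.300673) − 1) = 5.339099
T_max/T_min = cosh(S/(2a)) = 1.045544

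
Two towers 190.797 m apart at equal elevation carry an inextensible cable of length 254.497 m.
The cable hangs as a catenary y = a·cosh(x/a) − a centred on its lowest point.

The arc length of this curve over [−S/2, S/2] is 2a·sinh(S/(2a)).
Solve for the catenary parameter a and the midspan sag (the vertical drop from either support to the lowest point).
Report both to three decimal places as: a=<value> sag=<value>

a=70.549 sag=74.948

seed: a₀ = √(S³/(24(L−S))) = √(190.797³/(24·63.700)) = 67.403427
iter 1: u=1.415336  f(a)=+6.693e+00  f'(a)=-2.297e+00  a ← 67.403427 − (+6.693e+00/-2.297e+00) = 70.317433
iter 2: u=1.356683  f(a)=+4.585e-01  f'(a)=-1.992e+00  a ← 70.317433 − (+4.585e-01/-1.992e+00) = 70.547609
iter 3: u=1.352257  f(a)=+2.502e-03  f'(a)=-1.970e+00  a ← 70.547609 − (+2.502e-03/-1.970e+00) = 70.548879
iter 4: u=1.352233  f(a)=+7.537e-08  f'(a)=-1.970e+00  a ← 70.548879 − (+7.537e-08/-1.970e+00) = 70.548879
iter 5: u=1.352233  f(a)=+0.000e+00  f'(a)=-1.970e+00  a ← 70.548879 − (+0.000e+00/-1.970e+00) = 70.548879
converged: |Δa| < 1e-12 after 5 iterations
sag = a·(cosh(S/(2a)) − 1) = 70.548879·(cosh(1.352233) − 1) = 74.947942
T_max/T_min = cosh(S/(2a)) = 2.062355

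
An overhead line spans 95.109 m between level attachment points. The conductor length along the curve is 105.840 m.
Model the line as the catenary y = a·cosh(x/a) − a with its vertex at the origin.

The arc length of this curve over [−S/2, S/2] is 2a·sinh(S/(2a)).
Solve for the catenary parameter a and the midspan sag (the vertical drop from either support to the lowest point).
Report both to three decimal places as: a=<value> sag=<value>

seed: a₀ = √(S³/(24(L−S))) = √(95.109³/(24·10.731)) = 57.797187
iter 1: u=0.822782  f(a)=+3.691e-01  f'(a)=-3.971e-01  a ← 57.797187 − (+3.691e-01/-3.971e-01) = 58.726805
iter 2: u=0.809758  f(a)=+9.094e-03  f'(a)=-3.777e-01  a ← 58.726805 − (+9.094e-03/-3.777e-01) = 58.750881
iter 3: u=0.809426  f(a)=+5.829e-06  f'(a)=-3.773e-01  a ← 58.750881 − (+5.829e-06/-3.773e-01) = 58.750897
iter 4: u=0.809426  f(a)=+2.416e-12  f'(a)=-3.773e-01  a ← 58.750897 − (+2.416e-12/-3.773e-01) = 58.750897
converged: |Δa| < 1e-12 after 4 iterations
sag = a·(cosh(S/(2a)) − 1) = 58.750897·(cosh(0.809426) − 1) = 20.319921
T_max/T_min = cosh(S/(2a)) = 1.345866

a=58.751 sag=20.320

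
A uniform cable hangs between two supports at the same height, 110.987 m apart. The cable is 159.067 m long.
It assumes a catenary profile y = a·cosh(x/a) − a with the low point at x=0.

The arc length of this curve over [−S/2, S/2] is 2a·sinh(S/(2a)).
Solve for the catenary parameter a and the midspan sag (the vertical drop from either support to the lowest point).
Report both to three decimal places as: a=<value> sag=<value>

seed: a₀ = √(S³/(24(L−S))) = √(110.987³/(24·48.080)) = 34.420749
iter 1: u=1.612211  f(a)=+6.650e+00  f'(a)=-3.591e+00  a ← 34.420749 − (+6.650e+00/-3.591e+00) = 36.272702
iter 2: u=1.529897  f(a)=+5.744e-01  f'(a)=-2.995e+00  a ← 36.272702 − (+5.744e-01/-2.995e+00) = 36.464491
iter 3: u=1.521850  f(a)=+5.180e-03  f'(a)=-2.941e+00  a ← 36.464491 − (+5.180e-03/-2.941e+00) = 36.466253
iter 4: u=1.521777  f(a)=+4.298e-07  f'(a)=-2.940e+00  a ← 36.466253 − (+4.298e-07/-2.940e+00) = 36.466253
iter 5: u=1.521777  f(a)=+2.842e-14  f'(a)=-2.940e+00  a ← 36.466253 − (+2.842e-14/-2.940e+00) = 36.466253
converged: |Δa| < 1e-12 after 5 iterations
sag = a·(cosh(S/(2a)) − 1) = 36.466253·(cosh(1.521777) − 1) = 51.028691
T_max/T_min = cosh(S/(2a)) = 2.399340

a=36.466 sag=51.029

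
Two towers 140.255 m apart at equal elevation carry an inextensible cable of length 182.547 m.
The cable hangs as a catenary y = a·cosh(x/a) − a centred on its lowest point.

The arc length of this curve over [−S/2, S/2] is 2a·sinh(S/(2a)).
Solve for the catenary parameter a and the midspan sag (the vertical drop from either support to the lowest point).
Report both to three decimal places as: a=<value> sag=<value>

a=54.348 sag=51.881

seed: a₀ = √(S³/(24(L−S))) = √(140.255³/(24·42.292)) = 52.136611
iter 1: u=1.345072  f(a)=+3.995e+00  f'(a)=-1.935e+00  a ← 52.136611 − (+3.995e+00/-1.935e+00) = 54.200580
iter 2: u=1.293851  f(a)=+2.495e-01  f'(a)=-1.701e+00  a ← 54.200580 − (+2.495e-01/-1.701e+00) = 54.347272
iter 3: u=1.290359  f(a)=+1.116e-03  f'(a)=-1.685e+00  a ← 54.347272 − (+1.116e-03/-1.685e+00) = 54.347934
iter 4: u=1.290343  f(a)=+2.257e-08  f'(a)=-1.685e+00  a ← 54.347934 − (+2.257e-08/-1.685e+00) = 54.347934
iter 5: u=1.290343  f(a)=+2.842e-14  f'(a)=-1.685e+00  a ← 54.347934 − (+2.842e-14/-1.685e+00) = 54.347934
converged: |Δa| < 1e-12 after 5 iterations
sag = a·(cosh(S/(2a)) − 1) = 54.347934·(cosh(1.290343) − 1) = 51.880827
T_max/T_min = cosh(S/(2a)) = 1.954605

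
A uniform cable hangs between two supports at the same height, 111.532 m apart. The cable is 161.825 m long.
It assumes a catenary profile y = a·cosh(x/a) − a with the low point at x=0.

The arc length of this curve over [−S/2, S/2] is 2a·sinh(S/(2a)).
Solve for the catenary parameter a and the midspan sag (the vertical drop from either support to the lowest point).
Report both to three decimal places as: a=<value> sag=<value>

seed: a₀ = √(S³/(24(L−S))) = √(111.532³/(24·50.293)) = 33.903134
iter 1: u=1.644863  f(a)=+7.259e+00  f'(a)=-3.851e+00  a ← 33.903134 − (+7.259e+00/-3.851e+00) = 35.787958
iter 2: u=1.558234  f(a)=+6.493e-01  f'(a)=-3.190e+00  a ← 35.787958 − (+6.493e-01/-3.190e+00) = 35.991476
iter 3: u=1.549422  f(a)=+6.323e-03  f'(a)=-3.129e+00  a ← 35.991476 − (+6.323e-03/-3.129e+00) = 35.993497
iter 4: u=1.549335  f(a)=+6.124e-07  f'(a)=-3.128e+00  a ← 35.993497 − (+6.124e-07/-3.128e+00) = 35.993497
iter 5: u=1.549335  f(a)=-5.684e-14  f'(a)=-3.128e+00  a ← 35.993497 − (-5.684e-14/-3.128e+00) = 35.993497
converged: |Δa| < 1e-12 after 5 iterations
sag = a·(cosh(S/(2a)) − 1) = 35.993497·(cosh(1.549335) − 1) = 52.563629
T_max/T_min = cosh(S/(2a)) = 2.460365

a=35.993 sag=52.564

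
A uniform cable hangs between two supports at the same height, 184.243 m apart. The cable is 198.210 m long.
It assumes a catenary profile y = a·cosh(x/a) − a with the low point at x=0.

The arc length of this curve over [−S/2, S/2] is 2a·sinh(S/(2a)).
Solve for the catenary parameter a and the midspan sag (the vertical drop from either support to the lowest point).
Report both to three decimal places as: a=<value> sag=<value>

a=138.120 sag=31.877

seed: a₀ = √(S³/(24(L−S))) = √(184.243³/(24·13.967)) = 136.593272
iter 1: u=0.674422  f(a)=+3.211e-01  f'(a)=-2.140e-01  a ← 136.593272 − (+3.211e-01/-2.140e-01) = 138.094038
iter 2: u=0.667093  f(a)=+5.369e-03  f'(a)=-2.069e-01  a ← 138.094038 − (+5.369e-03/-2.069e-01) = 138.119992
iter 3: u=0.666967  f(a)=+1.557e-06  f'(a)=-2.067e-01  a ← 138.119992 − (+1.557e-06/-2.067e-01) = 138.120000
iter 4: u=0.666967  f(a)=+1.421e-13  f'(a)=-2.067e-01  a ← 138.120000 − (+1.421e-13/-2.067e-01) = 138.120000
converged: |Δa| < 1e-12 after 4 iterations
sag = a·(cosh(S/(2a)) − 1) = 138.120000·(cosh(0.666967) − 1) = 31.876869
T_max/T_min = cosh(S/(2a)) = 1.230791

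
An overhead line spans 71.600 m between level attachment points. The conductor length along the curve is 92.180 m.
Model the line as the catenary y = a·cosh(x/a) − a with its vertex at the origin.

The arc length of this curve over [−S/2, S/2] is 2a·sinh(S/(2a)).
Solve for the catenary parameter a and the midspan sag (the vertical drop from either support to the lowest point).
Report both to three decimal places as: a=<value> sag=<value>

seed: a₀ = √(S³/(24(L−S))) = √(71.600³/(24·20.580)) = 27.260965
iter 1: u=1.313233  f(a)=+1.849e+00  f'(a)=-1.787e+00  a ← 27.260965 − (+1.849e+00/-1.787e+00) = 28.295909
iter 2: u=1.265201  f(a)=+1.105e-01  f'(a)=-1.579e+00  a ← 28.295909 − (+1.105e-01/-1.579e+00) = 28.365904
iter 3: u=1.262079  f(a)=+4.503e-04  f'(a)=-1.566e+00  a ← 28.365904 − (+4.503e-04/-1.566e+00) = 28.366191
iter 4: u=1.262066  f(a)=+7.543e-09  f'(a)=-1.566e+00  a ← 28.366191 − (+7.543e-09/-1.566e+00) = 28.366191
iter 5: u=1.262066  f(a)=+0.000e+00  f'(a)=-1.566e+00  a ← 28.366191 − (+0.000e+00/-1.566e+00) = 28.366191
converged: |Δa| < 1e-12 after 5 iterations
sag = a·(cosh(S/(2a)) − 1) = 28.366191·(cosh(1.262066) − 1) = 25.753388
T_max/T_min = cosh(S/(2a)) = 1.907890

a=28.366 sag=25.753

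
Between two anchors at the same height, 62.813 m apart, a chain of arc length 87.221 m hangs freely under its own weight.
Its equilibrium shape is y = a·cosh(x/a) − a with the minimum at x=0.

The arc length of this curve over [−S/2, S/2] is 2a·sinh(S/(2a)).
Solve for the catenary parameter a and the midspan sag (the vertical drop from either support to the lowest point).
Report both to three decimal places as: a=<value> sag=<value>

seed: a₀ = √(S³/(24(L−S))) = √(62.813³/(24·24.408)) = 20.568498
iter 1: u=1.526922  f(a)=+3.009e+00  f'(a)=-2.975e+00  a ← 20.568498 − (+3.009e+00/-2.975e+00) = 21.579837
iter 2: u=1.455363  f(a)=+2.361e-01  f'(a)=-2.525e+00  a ← 21.579837 − (+2.361e-01/-2.525e+00) = 21.673368
iter 3: u=1.449083  f(a)=+1.728e-03  f'(a)=-2.488e+00  a ← 21.673368 − (+1.728e-03/-2.488e+00) = 21.674063
iter 4: u=1.449036  f(a)=+9.409e-08  f'(a)=-2.487e+00  a ← 21.674063 − (+9.409e-08/-2.487e+00) = 21.674063
iter 5: u=1.449036  f(a)=-1.421e-14  f'(a)=-2.487e+00  a ← 21.674063 − (-1.421e-14/-2.487e+00) = 21.674063
converged: |Δa| < 1e-12 after 5 iterations
sag = a·(cosh(S/(2a)) − 1) = 21.674063·(cosh(1.449036) − 1) = 27.025431
T_max/T_min = cosh(S/(2a)) = 2.246902

a=21.674 sag=27.025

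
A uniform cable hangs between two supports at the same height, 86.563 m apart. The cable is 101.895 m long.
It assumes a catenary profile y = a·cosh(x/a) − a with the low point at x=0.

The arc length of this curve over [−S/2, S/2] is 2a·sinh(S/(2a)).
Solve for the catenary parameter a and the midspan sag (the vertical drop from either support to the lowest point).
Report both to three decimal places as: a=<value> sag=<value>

a=43.058 sag=23.648

seed: a₀ = √(S³/(24(L−S))) = √(86.563³/(24·15.332)) = 41.984929
iter 1: u=1.030882  f(a)=+8.356e-01  f'(a)=-8.110e-01  a ← 41.984929 − (+8.356e-01/-8.110e-01) = 43.015290
iter 2: u=1.006189  f(a)=+3.175e-02  f'(a)=-7.504e-01  a ← 43.015290 − (+3.175e-02/-7.504e-01) = 43.057598
iter 3: u=1.005200  f(a)=+4.984e-05  f'(a)=-7.481e-01  a ← 43.057598 − (+4.984e-05/-7.481e-01) = 43.057665
iter 4: u=1.005198  f(a)=+1.233e-10  f'(a)=-7.481e-01  a ← 43.057665 − (+1.233e-10/-7.481e-01) = 43.057665
iter 5: u=1.005198  f(a)=-1.421e-14  f'(a)=-7.481e-01  a ← 43.057665 − (-1.421e-14/-7.481e-01) = 43.057665
converged: |Δa| < 1e-12 after 5 iterations
sag = a·(cosh(S/(2a)) − 1) = 43.057665·(cosh(1.005198) − 1) = 23.647734
T_max/T_min = cosh(S/(2a)) = 1.549211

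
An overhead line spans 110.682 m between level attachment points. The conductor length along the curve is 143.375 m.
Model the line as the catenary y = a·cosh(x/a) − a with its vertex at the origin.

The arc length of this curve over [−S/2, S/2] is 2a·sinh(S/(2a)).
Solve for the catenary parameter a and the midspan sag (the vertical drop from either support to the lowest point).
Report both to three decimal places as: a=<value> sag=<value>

seed: a₀ = √(S³/(24(L−S))) = √(110.682³/(24·32.693)) = 41.570236
iter 1: u=1.331265  f(a)=+3.022e+00  f'(a)=-1.870e+00  a ← 41.570236 − (+3.022e+00/-1.870e+00) = 43.186547
iter 2: u=1.281441  f(a)=+1.852e-01  f'(a)=-1.647e+00  a ← 43.186547 − (+1.852e-01/-1.647e+00) = 43.298992
iter 3: u=1.278113  f(a)=+7.960e-04  f'(a)=-1.633e+00  a ← 43.298992 − (+7.960e-04/-1.633e+00) = 43.299480
iter 4: u=1.278098  f(a)=+1.484e-08  f'(a)=-1.633e+00  a ← 43.299480 − (+1.484e-08/-1.633e+00) = 43.299480
iter 5: u=1.278098  f(a)=-2.842e-14  f'(a)=-1.633e+00  a ← 43.299480 − (-2.842e-14/-1.633e+00) = 43.299480
converged: |Δa| < 1e-12 after 5 iterations
sag = a·(cosh(S/(2a)) − 1) = 43.299480·(cosh(1.278098) − 1) = 40.449804
T_max/T_min = cosh(S/(2a)) = 1.934187

a=43.299 sag=40.450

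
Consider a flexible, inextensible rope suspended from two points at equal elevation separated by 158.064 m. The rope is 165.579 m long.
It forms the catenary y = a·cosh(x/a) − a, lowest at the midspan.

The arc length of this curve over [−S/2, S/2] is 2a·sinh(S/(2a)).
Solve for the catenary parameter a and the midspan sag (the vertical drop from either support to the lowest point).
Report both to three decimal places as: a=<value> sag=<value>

a=149.016 sag=21.454

seed: a₀ = √(S³/(24(L−S))) = √(158.064³/(24·7.515)) = 147.971930
iter 1: u=0.534101  f(a)=+1.079e-01  f'(a)=-1.045e-01  a ← 147.971930 − (+1.079e-01/-1.045e-01) = 149.004642
iter 2: u=0.530400  f(a)=+1.140e-03  f'(a)=-1.023e-01  a ← 149.004642 − (+1.140e-03/-1.023e-01) = 149.015788
iter 3: u=0.530360  f(a)=+1.303e-07  f'(a)=-1.023e-01  a ← 149.015788 − (+1.303e-07/-1.023e-01) = 149.015789
iter 4: u=0.530360  f(a)=+2.842e-14  f'(a)=-1.023e-01  a ← 149.015789 − (+2.842e-14/-1.023e-01) = 149.015789
converged: |Δa| < 1e-12 after 4 iterations
sag = a·(cosh(S/(2a)) − 1) = 149.015789·(cosh(0.530360) − 1) = 21.453583
T_max/T_min = cosh(S/(2a)) = 1.143969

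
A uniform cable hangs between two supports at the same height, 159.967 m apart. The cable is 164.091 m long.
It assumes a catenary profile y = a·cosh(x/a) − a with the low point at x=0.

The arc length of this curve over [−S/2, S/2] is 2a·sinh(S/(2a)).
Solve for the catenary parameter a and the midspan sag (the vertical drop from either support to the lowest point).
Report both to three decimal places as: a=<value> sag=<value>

a=204.149 sag=15.870

seed: a₀ = √(S³/(24(L−S))) = √(159.967³/(24·4.124)) = 203.367079
iter 1: u=0.393296  f(a)=+3.201e-02  f'(a)=-4.119e-02  a ← 203.367079 − (+3.201e-02/-4.119e-02) = 204.144323
iter 2: u=0.391799  f(a)=+1.845e-04  f'(a)=-4.071e-02  a ← 204.144323 − (+1.845e-04/-4.071e-02) = 204.148853
iter 3: u=0.391790  f(a)=+6.203e-09  f'(a)=-4.071e-02  a ← 204.148853 − (+6.203e-09/-4.071e-02) = 204.148853
iter 4: u=0.391790  f(a)=+2.842e-14  f'(a)=-4.071e-02  a ← 204.148853 − (+2.842e-14/-4.071e-02) = 204.148853
converged: |Δa| < 1e-12 after 4 iterations
sag = a·(cosh(S/(2a)) − 1) = 204.148853·(cosh(0.391790) − 1) = 15.869824
T_max/T_min = cosh(S/(2a)) = 1.077737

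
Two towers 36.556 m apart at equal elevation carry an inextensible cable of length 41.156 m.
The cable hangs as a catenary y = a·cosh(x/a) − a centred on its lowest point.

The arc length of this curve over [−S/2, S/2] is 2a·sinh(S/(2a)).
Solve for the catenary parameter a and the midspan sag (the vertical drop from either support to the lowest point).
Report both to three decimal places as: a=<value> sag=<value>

seed: a₀ = √(S³/(24(L−S))) = √(36.556³/(24·4.600)) = 21.035530
iter 1: u=0.868911  f(a)=+1.768e-01  f'(a)=-4.713e-01  a ← 21.035530 − (+1.768e-01/-4.713e-01) = 21.410693
iter 2: u=0.853686  f(a)=+4.841e-03  f'(a)=-4.458e-01  a ← 21.410693 − (+4.841e-03/-4.458e-01) = 21.421552
iter 3: u=0.853253  f(a)=+3.855e-06  f'(a)=-4.451e-01  a ← 21.421552 − (+3.855e-06/-4.451e-01) = 21.421560
iter 4: u=0.853253  f(a)=+2.451e-12  f'(a)=-4.451e-01  a ← 21.421560 − (+2.451e-12/-4.451e-01) = 21.421560
converged: |Δa| < 1e-12 after 4 iterations
sag = a·(cosh(S/(2a)) − 1) = 21.421560·(cosh(0.853253) − 1) = 8.282603
T_max/T_min = cosh(S/(2a)) = 1.386648

a=21.422 sag=8.283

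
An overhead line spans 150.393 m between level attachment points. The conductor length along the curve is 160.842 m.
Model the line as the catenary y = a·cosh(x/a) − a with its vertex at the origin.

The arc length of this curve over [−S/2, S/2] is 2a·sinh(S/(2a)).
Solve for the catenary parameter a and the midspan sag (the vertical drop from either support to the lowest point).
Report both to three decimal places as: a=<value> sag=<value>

a=117.661 sag=24.858

seed: a₀ = √(S³/(24(L−S))) = √(150.393³/(24·10.449)) = 116.465809
iter 1: u=0.645653  f(a)=+2.200e-01  f'(a)=-1.870e-01  a ← 116.465809 − (+2.200e-01/-1.870e-01) = 117.641933
iter 2: u=0.639198  f(a)=+3.376e-03  f'(a)=-1.813e-01  a ← 117.641933 − (+3.376e-03/-1.813e-01) = 117.660554
iter 3: u=0.639097  f(a)=+8.231e-07  f'(a)=-1.812e-01  a ← 117.660554 − (+8.231e-07/-1.812e-01) = 117.660559
iter 4: u=0.639097  f(a)=+2.842e-14  f'(a)=-1.812e-01  a ← 117.660559 − (+2.842e-14/-1.812e-01) = 117.660559
converged: |Δa| < 1e-12 after 4 iterations
sag = a·(cosh(S/(2a)) − 1) = 117.660559·(cosh(0.639097) − 1) = 24.858017
T_max/T_min = cosh(S/(2a)) = 1.211269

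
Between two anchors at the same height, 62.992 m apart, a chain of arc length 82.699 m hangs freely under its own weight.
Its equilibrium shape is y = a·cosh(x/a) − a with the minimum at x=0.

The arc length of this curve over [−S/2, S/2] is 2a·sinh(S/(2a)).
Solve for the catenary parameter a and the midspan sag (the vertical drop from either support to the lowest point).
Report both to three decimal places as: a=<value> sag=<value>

a=23.998 sag=23.811

seed: a₀ = √(S³/(24(L−S))) = √(62.992³/(24·19.707)) = 22.988584
iter 1: u=1.370071  f(a)=+1.934e+00  f'(a)=-2.059e+00  a ← 22.988584 − (+1.934e+00/-2.059e+00) = 23.928243
iter 2: u=1.316269  f(a)=+1.249e-01  f'(a)=-1.801e+00  a ← 23.928243 − (+1.249e-01/-1.801e+00) = 23.997626
iter 3: u=1.312463  f(a)=+6.006e-04  f'(a)=-1.783e+00  a ← 23.997626 − (+6.006e-04/-1.783e+00) = 23.997963
iter 4: u=1.312445  f(a)=+1.403e-08  f'(a)=-1.783e+00  a ← 23.997963 − (+1.403e-08/-1.783e+00) = 23.997963
iter 5: u=1.312445  f(a)=+1.421e-14  f'(a)=-1.783e+00  a ← 23.997963 − (+1.421e-14/-1.783e+00) = 23.997963
converged: |Δa| < 1e-12 after 5 iterations
sag = a·(cosh(S/(2a)) − 1) = 23.997963·(cosh(1.312445) − 1) = 23.810858
T_max/T_min = cosh(S/(2a)) = 1.992203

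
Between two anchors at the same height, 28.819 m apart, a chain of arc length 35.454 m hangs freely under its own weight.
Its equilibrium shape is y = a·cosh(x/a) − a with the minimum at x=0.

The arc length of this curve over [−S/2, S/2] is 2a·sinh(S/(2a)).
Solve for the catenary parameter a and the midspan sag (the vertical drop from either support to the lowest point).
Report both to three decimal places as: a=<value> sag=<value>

seed: a₀ = √(S³/(24(L−S))) = √(28.819³/(24·6.635)) = 12.260051
iter 1: u=1.175321  f(a)=+4.736e-01  f'(a)=-1.239e+00  a ← 12.260051 − (+4.736e-01/-1.239e+00) = 12.642183
iter 2: u=1.139795  f(a)=+2.305e-02  f'(a)=-1.122e+00  a ← 12.642183 − (+2.305e-02/-1.122e+00) = 12.662732
iter 3: u=1.137946  f(a)=+6.074e-05  f'(a)=-1.116e+00  a ← 12.662732 − (+6.074e-05/-1.116e+00) = 12.662787
iter 4: u=1.137941  f(a)=+4.244e-10  f'(a)=-1.116e+00  a ← 12.662787 − (+4.244e-10/-1.116e+00) = 12.662787
iter 5: u=1.137941  f(a)=+0.000e+00  f'(a)=-1.116e+00  a ← 12.662787 − (+0.000e+00/-1.116e+00) = 12.662787
converged: |Δa| < 1e-12 after 5 iterations
sag = a·(cosh(S/(2a)) − 1) = 12.662787·(cosh(1.137941) − 1) = 9.122362
T_max/T_min = cosh(S/(2a)) = 1.720407

a=12.663 sag=9.122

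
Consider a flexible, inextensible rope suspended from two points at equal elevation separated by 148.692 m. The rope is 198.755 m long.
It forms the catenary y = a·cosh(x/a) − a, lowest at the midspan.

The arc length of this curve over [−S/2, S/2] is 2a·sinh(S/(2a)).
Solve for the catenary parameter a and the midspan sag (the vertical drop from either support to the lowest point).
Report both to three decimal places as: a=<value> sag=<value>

seed: a₀ = √(S³/(24(L−S))) = √(148.692³/(24·50.063)) = 52.307908
iter 1: u=1.421315  f(a)=+5.307e+00  f'(a)=-2.330e+00  a ← 52.307908 − (+5.307e+00/-2.330e+00) = 54.585712
iter 2: u=1.362005  f(a)=+3.663e-01  f'(a)=-2.018e+00  a ← 54.585712 − (+3.663e-01/-2.018e+00) = 54.767216
iter 3: u=1.357491  f(a)=+2.032e-03  f'(a)=-1.996e+00  a ← 54.767216 − (+2.032e-03/-1.996e+00) = 54.768234
iter 4: u=1.357466  f(a)=+6.326e-08  f'(a)=-1.996e+00  a ← 54.768234 − (+6.326e-08/-1.996e+00) = 54.768234
iter 5: u=1.357466  f(a)=-2.842e-14  f'(a)=-1.996e+00  a ← 54.768234 − (-2.842e-14/-1.996e+00) = 54.768234
converged: |Δa| < 1e-12 after 5 iterations
sag = a·(cosh(S/(2a)) − 1) = 54.768234·(cosh(1.357466) − 1) = 58.701793
T_max/T_min = cosh(S/(2a)) = 2.071822

a=54.768 sag=58.702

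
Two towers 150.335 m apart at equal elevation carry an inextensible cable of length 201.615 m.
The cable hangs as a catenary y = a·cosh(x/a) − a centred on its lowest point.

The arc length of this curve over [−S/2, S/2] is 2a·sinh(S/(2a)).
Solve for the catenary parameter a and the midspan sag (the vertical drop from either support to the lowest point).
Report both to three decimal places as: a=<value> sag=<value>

seed: a₀ = √(S³/(24(L−S))) = √(150.335³/(24·51.280)) = 52.542475
iter 1: u=1.430604  f(a)=+5.511e+00  f'(a)=-2.382e+00  a ← 52.542475 − (+5.511e+00/-2.382e+00) = 54.856164
iter 2: u=1.370265  f(a)=+3.849e-01  f'(a)=-2.060e+00  a ← 54.856164 − (+3.849e-01/-2.060e+00) = 55.043038
iter 3: u=1.365613  f(a)=+2.189e-03  f'(a)=-2.036e+00  a ← 55.043038 − (+2.189e-03/-2.036e+00) = 55.044114
iter 4: u=1.365587  f(a)=+7.173e-08  f'(a)=-2.036e+00  a ← 55.044114 − (+7.173e-08/-2.036e+00) = 55.044114
iter 5: u=1.365587  f(a)=+0.000e+00  f'(a)=-2.036e+00  a ← 55.044114 − (+0.000e+00/-2.036e+00) = 55.044114
converged: |Δa| < 1e-12 after 5 iterations
sag = a·(cosh(S/(2a)) − 1) = 55.044114·(cosh(1.365587) − 1) = 59.812347
T_max/T_min = cosh(S/(2a)) = 2.086626

a=55.044 sag=59.812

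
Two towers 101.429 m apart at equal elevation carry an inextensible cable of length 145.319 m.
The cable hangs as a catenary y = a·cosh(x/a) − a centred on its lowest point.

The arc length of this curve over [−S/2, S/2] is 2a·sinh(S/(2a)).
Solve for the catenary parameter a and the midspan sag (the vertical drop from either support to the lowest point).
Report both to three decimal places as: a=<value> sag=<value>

a=33.343 sag=46.602

seed: a₀ = √(S³/(24(L−S))) = √(101.429³/(24·43.890)) = 31.474208
iter 1: u=1.611303  f(a)=+6.063e+00  f'(a)=-3.584e+00  a ← 31.474208 − (+6.063e+00/-3.584e+00) = 33.166064
iter 2: u=1.529108  f(a)=+5.232e-01  f'(a)=-2.989e+00  a ← 33.166064 − (+5.232e-01/-2.989e+00) = 33.341068
iter 3: u=1.521082  f(a)=+4.708e-03  f'(a)=-2.936e+00  a ← 33.341068 − (+4.708e-03/-2.936e+00) = 33.342672
iter 4: u=1.521009  f(a)=+3.890e-07  f'(a)=-2.935e+00  a ← 33.342672 − (+3.890e-07/-2.935e+00) = 33.342672
iter 5: u=1.521009  f(a)=-2.842e-14  f'(a)=-2.935e+00  a ← 33.342672 − (-2.842e-14/-2.935e+00) = 33.342672
converged: |Δa| < 1e-12 after 5 iterations
sag = a·(cosh(S/(2a)) − 1) = 33.342672·(cosh(1.521009) − 1) = 46.601913
T_max/T_min = cosh(S/(2a)) = 2.397666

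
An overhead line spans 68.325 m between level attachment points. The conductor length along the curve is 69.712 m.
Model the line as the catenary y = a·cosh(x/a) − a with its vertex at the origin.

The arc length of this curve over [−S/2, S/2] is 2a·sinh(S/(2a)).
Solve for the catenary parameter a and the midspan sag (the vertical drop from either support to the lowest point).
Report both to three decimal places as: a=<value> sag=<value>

a=98.184 sag=6.004

seed: a₀ = √(S³/(24(L−S))) = √(68.325³/(24·1.387)) = 97.887133
iter 1: u=0.348999  f(a)=+8.471e-03  f'(a)=-2.869e-02  a ← 97.887133 − (+8.471e-03/-2.869e-02) = 98.182453
iter 2: u=0.347949  f(a)=+3.849e-05  f'(a)=-2.843e-02  a ← 98.182453 − (+3.849e-05/-2.843e-02) = 98.183807
iter 3: u=0.347944  f(a)=+8.026e-10  f'(a)=-2.842e-02  a ← 98.183807 − (+8.026e-10/-2.842e-02) = 98.183807
iter 4: u=0.347944  f(a)=+1.421e-14  f'(a)=-2.842e-02  a ← 98.183807 − (+1.421e-14/-2.842e-02) = 98.183807
converged: |Δa| < 1e-12 after 4 iterations
sag = a·(cosh(S/(2a)) − 1) = 98.183807·(cosh(0.347944) − 1) = 6.003528
T_max/T_min = cosh(S/(2a)) = 1.061146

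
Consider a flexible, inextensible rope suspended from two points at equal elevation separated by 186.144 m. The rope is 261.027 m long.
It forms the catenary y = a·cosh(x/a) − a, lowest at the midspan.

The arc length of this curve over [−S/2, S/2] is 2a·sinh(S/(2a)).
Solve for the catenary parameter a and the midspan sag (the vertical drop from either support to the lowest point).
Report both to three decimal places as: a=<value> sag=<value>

seed: a₀ = √(S³/(24(L−S))) = √(186.144³/(24·74.883)) = 59.906828
iter 1: u=1.553613  f(a)=+9.574e+00  f'(a)=-3.158e+00  a ← 59.906828 − (+9.574e+00/-3.158e+00) = 62.938820
iter 2: u=1.478769  f(a)=+7.749e-01  f'(a)=-2.666e+00  a ← 62.938820 − (+7.749e-01/-2.666e+00) = 63.229522
iter 3: u=1.471971  f(a)=+6.063e-03  f'(a)=-2.624e+00  a ← 63.229522 − (+6.063e-03/-2.624e+00) = 63.231832
iter 4: u=1.471917  f(a)=+3.776e-07  f'(a)=-2.624e+00  a ← 63.231832 − (+3.776e-07/-2.624e+00) = 63.231832
iter 5: u=1.471917  f(a)=+0.000e+00  f'(a)=-2.624e+00  a ← 63.231832 − (+0.000e+00/-2.624e+00) = 63.231832
converged: |Δa| < 1e-12 after 5 iterations
sag = a·(cosh(S/(2a)) − 1) = 63.231832·(cosh(1.471917) − 1) = 81.792436
T_max/T_min = cosh(S/(2a)) = 2.293533

a=63.232 sag=81.792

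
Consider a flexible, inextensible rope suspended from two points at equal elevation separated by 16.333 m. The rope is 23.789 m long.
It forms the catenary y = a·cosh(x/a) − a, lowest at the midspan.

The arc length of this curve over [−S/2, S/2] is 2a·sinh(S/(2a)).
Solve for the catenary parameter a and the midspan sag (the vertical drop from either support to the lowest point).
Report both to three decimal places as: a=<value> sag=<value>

a=5.242 sag=7.756

seed: a₀ = √(S³/(24(L−S))) = √(16.333³/(24·7.456)) = 4.934468
iter 1: u=1.654991  f(a)=+1.090e+00  f'(a)=-3.935e+00  a ← 4.934468 − (+1.090e+00/-3.935e+00) = 5.211546
iter 2: u=1.567001  f(a)=+9.857e-02  f'(a)=-3.253e+00  a ← 5.211546 − (+9.857e-02/-3.253e+00) = 5.241849
iter 3: u=1.557943  f(a)=+9.826e-04  f'(a)=-3.188e+00  a ← 5.241849 − (+9.826e-04/-3.188e+00) = 5.242158
iter 4: u=1.557851  f(a)=+9.979e-08  f'(a)=-3.188e+00  a ← 5.242158 − (+9.979e-08/-3.188e+00) = 5.242158
iter 5: u=1.557851  f(a)=+0.000e+00  f'(a)=-3.188e+00  a ← 5.242158 − (+0.000e+00/-3.188e+00) = 5.242158
converged: |Δa| < 1e-12 after 5 iterations
sag = a·(cosh(S/(2a)) − 1) = 5.242158·(cosh(1.557851) − 1) = 7.756279
T_max/T_min = cosh(S/(2a)) = 2.479597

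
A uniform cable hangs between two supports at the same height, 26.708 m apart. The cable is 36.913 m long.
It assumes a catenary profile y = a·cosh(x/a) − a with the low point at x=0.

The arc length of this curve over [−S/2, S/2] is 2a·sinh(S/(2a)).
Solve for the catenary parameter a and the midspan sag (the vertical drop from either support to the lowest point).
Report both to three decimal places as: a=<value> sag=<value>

seed: a₀ = √(S³/(24(L−S))) = √(26.708³/(24·10.205)) = 8.819621
iter 1: u=1.514124  f(a)=+1.236e+00  f'(a)=-2.890e+00  a ← 8.819621 − (+1.236e+00/-2.890e+00) = 9.247199
iter 2: u=1.444113  f(a)=+9.555e-02  f'(a)=-2.459e+00  a ← 9.247199 − (+9.555e-02/-2.459e+00) = 9.286057
iter 3: u=1.438070  f(a)=+6.770e-04  f'(a)=-2.424e+00  a ← 9.286057 − (+6.770e-04/-2.424e+00) = 9.286336
iter 4: u=1.438027  f(a)=+3.452e-08  f'(a)=-2.424e+00  a ← 9.286336 − (+3.452e-08/-2.424e+00) = 9.286336
iter 5: u=1.438027  f(a)=+0.000e+00  f'(a)=-2.424e+00  a ← 9.286336 − (+0.000e+00/-2.424e+00) = 9.286336
converged: |Δa| < 1e-12 after 5 iterations
sag = a·(cosh(S/(2a)) − 1) = 9.286336·(cosh(1.438027) − 1) = 11.374701
T_max/T_min = cosh(S/(2a)) = 2.224886

a=9.286 sag=11.375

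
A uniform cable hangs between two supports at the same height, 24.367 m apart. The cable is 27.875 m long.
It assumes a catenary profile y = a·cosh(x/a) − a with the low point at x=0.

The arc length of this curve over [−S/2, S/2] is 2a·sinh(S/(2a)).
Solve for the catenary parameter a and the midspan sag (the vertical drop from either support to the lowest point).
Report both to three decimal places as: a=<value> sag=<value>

a=13.383 sag=5.939

seed: a₀ = √(S³/(24(L−S))) = √(24.367³/(24·3.508)) = 13.108943
iter 1: u=0.929404  f(a)=+1.547e-01  f'(a)=-5.829e-01  a ← 13.108943 − (+1.547e-01/-5.829e-01) = 13.374282
iter 2: u=0.910965  f(a)=+4.821e-03  f'(a)=-5.471e-01  a ← 13.374282 − (+4.821e-03/-5.471e-01) = 13.383094
iter 3: u=0.910365  f(a)=+5.017e-06  f'(a)=-5.459e-01  a ← 13.383094 − (+5.017e-06/-5.459e-01) = 13.383103
iter 4: u=0.910364  f(a)=+5.453e-12  f'(a)=-5.459e-01  a ← 13.383103 − (+5.453e-12/-5.459e-01) = 13.383103
converged: |Δa| < 1e-12 after 4 iterations
sag = a·(cosh(S/(2a)) − 1) = 13.383103·(cosh(0.910364) − 1) = 5.939458
T_max/T_min = cosh(S/(2a)) = 1.443803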